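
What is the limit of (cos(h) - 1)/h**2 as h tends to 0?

Direct substitution gives 0/0.
Apply L'Hôpital: lim (-sin(h))/(2*h), still 0/0.
After 2 applications of L'Hôpital's rule the quotient is (-cos(h))/(2); substituting h = 0 gives -1/2.

-1/2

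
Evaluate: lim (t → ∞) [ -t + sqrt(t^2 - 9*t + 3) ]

This has the form ∞ − ∞. Multiply and divide by the conjugate √(t^2 - 9*t + 3) + t.
That gives (-9t + 3) / (√(t^2 - 9*t + 3) + t).
Divide numerator and denominator by t: the limit is -9/(2·1) = -9/2.

-9/2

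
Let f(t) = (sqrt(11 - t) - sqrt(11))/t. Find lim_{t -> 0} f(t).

-√(11)/22

Substitution gives 0/0. Multiply numerator and denominator by the conjugate √(11 - t) + √11.
The numerator becomes (11 - t) − 11 = -t, so the expression simplifies to -1/(√(11 - t) + √11).
Letting t → 0 gives -1/(2√11) = -√(11)/22.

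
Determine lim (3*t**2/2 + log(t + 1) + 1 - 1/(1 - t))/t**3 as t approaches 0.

-2/3

Substitution gives 0/0; apply L'Hôpital's rule 3 times.
After differentiating numerator and denominator 3 times the quotient is (2/(t + 1)^3 - 6/(t - 1)^4)/(6); at t = 0 this is -2/3.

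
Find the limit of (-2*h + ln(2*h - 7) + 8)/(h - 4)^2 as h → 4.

-2

Direct substitution gives 0/0.
Apply L'Hôpital: lim (-2 + 2/(2*h - 7))/(2*h - 8), still 0/0.
After 2 applications of L'Hôpital's rule the quotient is (-4/(2*h - 7)^2)/(2); substituting h = 4 gives -2.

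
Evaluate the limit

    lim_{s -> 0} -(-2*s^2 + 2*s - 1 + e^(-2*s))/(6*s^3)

2/9

Direct substitution gives 0/0.
Apply L'Hôpital: lim (-4*s + 2 - 2*e^(-2*s))/(-18*s^2), still 0/0.
Apply L'Hôpital: lim (-4 + 4*e^(-2*s))/(-36*s), still 0/0.
After 3 applications of L'Hôpital's rule the quotient is (-8*e^(-2*s))/(-36); substituting s = 0 gives 2/9.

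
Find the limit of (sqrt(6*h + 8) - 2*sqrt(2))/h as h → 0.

Substitution gives 0/0. Multiply numerator and denominator by the conjugate √(8 + 6h) + √8.
The numerator becomes (8 + 6h) − 8 = 6h, so the expression simplifies to 6/(√(8 + 6h) + √8).
Letting h → 0 gives 6/(2√8) = 3*√(2)/4.

3*√(2)/4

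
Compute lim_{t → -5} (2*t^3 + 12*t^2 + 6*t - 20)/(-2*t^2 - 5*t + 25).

12/5

Direct substitution gives 0/0, so factor. Both numerator and denominator have (t + 5) as a factor.
After cancelling, the expression reduces to (2*t^2 + 2*t - 4)/(5 - 2*t).
Substituting t = -5 gives 12/5.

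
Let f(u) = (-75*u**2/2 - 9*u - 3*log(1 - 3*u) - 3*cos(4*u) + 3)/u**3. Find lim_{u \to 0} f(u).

27

Substitution gives 0/0; apply L'Hôpital's rule 3 times.
After differentiating numerator and denominator 3 times the quotient is (-192*sin(4*u) - 162/(3*u - 1)^3)/(6); at u = 0 this is 27.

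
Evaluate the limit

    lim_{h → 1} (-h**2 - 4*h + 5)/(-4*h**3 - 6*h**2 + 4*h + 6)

3/10

At h = 1 both the top and bottom vanish — a removable singularity. Factoring out (h - 1) from each leaves (-h - 5)/(-4*h^2 - 10*h - 6), which at h = 1 equals 3/10.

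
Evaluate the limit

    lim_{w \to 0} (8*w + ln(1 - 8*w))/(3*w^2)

Direct substitution gives 0/0.
Apply L'Hôpital: lim (8 - 8/(1 - 8*w))/(6*w), still 0/0.
After 2 applications of L'Hôpital's rule the quotient is (-64/(1 - 8*w)^2)/(6); substituting w = 0 gives -32/3.

-32/3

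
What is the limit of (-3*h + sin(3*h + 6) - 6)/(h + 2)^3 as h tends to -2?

-9/2

Direct substitution gives 0/0.
Apply L'Hôpital: lim (3*cos(3*h + 6) - 3)/(3*(h + 2)^2), still 0/0.
Apply L'Hôpital: lim (-9*sin(3*h + 6))/(6*h + 12), still 0/0.
After 3 applications of L'Hôpital's rule the quotient is (-27*cos(3*h + 6))/(6); substituting h = -2 gives -9/2.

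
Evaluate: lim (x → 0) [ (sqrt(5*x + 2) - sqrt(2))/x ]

5*√(2)/4

A 0/0 form; rationalise with √(2 + 5x) + √2. This collapses the numerator to 5x, leaving 5/(√(2 + 5x) + √2) → 5/(2√2) = 5*√(2)/4.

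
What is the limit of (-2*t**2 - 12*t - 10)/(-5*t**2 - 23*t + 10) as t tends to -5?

8/27

At t = -5 both the top and bottom vanish — a removable singularity. Factoring out (t + 5) from each leaves (-2*t - 2)/(2 - 5*t), which at t = -5 equals 8/27.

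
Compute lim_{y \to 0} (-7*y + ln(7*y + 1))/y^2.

-49/2

Direct substitution gives 0/0.
Apply L'Hôpital: lim (-7 + 7/(7*y + 1))/(2*y), still 0/0.
After 2 applications of L'Hôpital's rule the quotient is (-49/(7*y + 1)^2)/(2); substituting y = 0 gives -49/2.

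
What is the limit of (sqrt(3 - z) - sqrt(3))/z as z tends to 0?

-√(3)/6

Substitution gives 0/0. Multiply numerator and denominator by the conjugate √(3 - z) + √3.
The numerator becomes (3 - z) − 3 = -z, so the expression simplifies to -1/(√(3 - z) + √3).
Letting z → 0 gives -1/(2√3) = -√(3)/6.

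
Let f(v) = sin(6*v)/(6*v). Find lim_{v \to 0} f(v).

Substitution gives 0/0.
Write it as (6/6)·sin(6v)/(6v); since sin(u)/u → 1, the limit is 1.

1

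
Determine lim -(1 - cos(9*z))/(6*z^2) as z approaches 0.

Substitution gives 0/0.
Use (1 − cos u)/u² → 1/2 with u = 9z: the limit is 9²/(2·(-6)) = -27/4.

-27/4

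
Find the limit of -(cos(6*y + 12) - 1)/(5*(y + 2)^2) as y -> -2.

Direct substitution gives 0/0.
Apply L'Hôpital: lim (-6*sin(6*y + 12))/(-10*y - 20), still 0/0.
After 2 applications of L'Hôpital's rule the quotient is (-36*cos(6*y + 12))/(-10); substituting y = -2 gives 18/5.

18/5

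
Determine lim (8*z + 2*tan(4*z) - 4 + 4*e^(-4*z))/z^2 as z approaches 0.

Substitution gives 0/0 (the numerator vanishes to order 2).
Expand each term to order z^2: the coefficient of z^2 in 2·tan(4z) is 0 and in 4·e^(-4z) is 32.
Lower-order terms cancel with the polynomial part, so the numerator is (32)·z^2 + o(z^2), and the limit is (32)/(1) = 32.

32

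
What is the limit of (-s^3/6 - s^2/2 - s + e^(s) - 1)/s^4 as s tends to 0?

Direct substitution gives 0/0.
Apply L'Hôpital: lim (-s^2/2 - s + e^(s) - 1)/(4*s^3), still 0/0.
Apply L'Hôpital: lim (-s + e^(s) - 1)/(12*s^2), still 0/0.
Apply L'Hôpital: lim (e^(s) - 1)/(24*s), still 0/0.
After 4 applications of L'Hôpital's rule the quotient is (e^(s))/(24); substituting s = 0 gives 1/24.

1/24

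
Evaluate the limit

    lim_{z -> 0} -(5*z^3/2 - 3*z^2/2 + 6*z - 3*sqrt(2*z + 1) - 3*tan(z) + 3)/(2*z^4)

Substitution gives 0/0; apply L'Hôpital's rule 4 times.
After differentiating numerator and denominator 4 times the quotient is (24*tan(z)/cos(z)^2 - 72*tan(z)/cos(z)^4 + 45/(2*z + 1)^(7/2))/(-48); at z = 0 this is -15/16.

-15/16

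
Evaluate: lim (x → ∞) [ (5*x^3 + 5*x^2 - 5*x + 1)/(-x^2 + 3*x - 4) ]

The numerator has higher degree (3 > 2); the quotient behaves like (5/(-1))·x^1 for large |x|.
As x → +∞ this diverges to -∞.

-∞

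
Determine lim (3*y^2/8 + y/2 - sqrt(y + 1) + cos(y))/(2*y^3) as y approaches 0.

Substitution gives 0/0 (the numerator vanishes to order 3).
Expand each term to order y^3: the coefficient of y^3 in cos(y) is 0 and in −√(1 + y) is -1/16.
Lower-order terms cancel with the polynomial part, so the numerator is (-1/16)·y^3 + o(y^3), and the limit is (-1/16)/(2) = -1/32.

-1/32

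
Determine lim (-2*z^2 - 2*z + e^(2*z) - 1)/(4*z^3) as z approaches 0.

1/3

Direct substitution gives 0/0.
Apply L'Hôpital: lim (-4*z + 2*e^(2*z) - 2)/(12*z^2), still 0/0.
Apply L'Hôpital: lim (4*e^(2*z) - 4)/(24*z), still 0/0.
After 3 applications of L'Hôpital's rule the quotient is (8*e^(2*z))/(24); substituting z = 0 gives 1/3.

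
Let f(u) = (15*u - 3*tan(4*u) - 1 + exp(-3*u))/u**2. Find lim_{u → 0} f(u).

Substitution gives 0/0 (the numerator vanishes to order 2).
Expand each term to order u^2: the coefficient of u^2 in -3·tan(4u) is 0 and in e^(-3u) is 9/2.
Lower-order terms cancel with the polynomial part, so the numerator is (9/2)·u^2 + o(u^2), and the limit is (9/2)/(1) = 9/2.

9/2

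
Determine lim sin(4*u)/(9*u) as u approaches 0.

Substitution gives 0/0.
Write it as (4/9)·sin(4u)/(4u); since sin(θ)/θ → 1, the limit is 4/9.

4/9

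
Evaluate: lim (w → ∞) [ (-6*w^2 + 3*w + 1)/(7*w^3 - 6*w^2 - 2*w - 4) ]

0

The denominator has degree 3 and the numerator degree 2. Dividing numerator and denominator by w^3 sends every term to 0 except the leading denominator term, so the limit is 0.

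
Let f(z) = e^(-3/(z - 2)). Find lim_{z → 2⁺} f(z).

As z → 2⁺, -3/(z - 2) → −∞, so e^(-3/(z - 2)) → 0.

0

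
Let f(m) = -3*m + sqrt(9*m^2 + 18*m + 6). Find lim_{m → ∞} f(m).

An ∞ − ∞ form. Rationalising with the conjugate, the difference becomes (18m + 6) / (√(9*m^2 + 18*m + 6) + 3m).
For large m the denominator behaves like 2·3m, so the quotient tends to 18/6 = 3.

3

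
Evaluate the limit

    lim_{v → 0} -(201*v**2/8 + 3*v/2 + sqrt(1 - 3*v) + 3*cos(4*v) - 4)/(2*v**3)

Substitution gives 0/0 (the numerator vanishes to order 3).
Expand each term to order v^3: the coefficient of v^3 in √(1 - 3v) is -27/16 and in 3·cos(4v) is 0.
Lower-order terms cancel with the polynomial part, so the numerator is (-27/16)·v^3 + o(v^3), and the limit is (-27/16)/(-2) = 27/32.

27/32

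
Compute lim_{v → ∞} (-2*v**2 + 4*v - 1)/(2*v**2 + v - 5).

Numerator and denominator both have degree 2.
Dividing every term by v^2, all lower-order terms vanish and the limit is the ratio of leading coefficients, -2/(2) = -1.

-1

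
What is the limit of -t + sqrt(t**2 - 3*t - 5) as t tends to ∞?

-3/2

This has the form ∞ − ∞. Multiply and divide by the conjugate √(t^2 - 3*t - 5) + t.
That gives (-3t - 5) / (√(t^2 - 3*t - 5) + t).
Divide numerator and denominator by t: the limit is -3/(2·1) = -3/2.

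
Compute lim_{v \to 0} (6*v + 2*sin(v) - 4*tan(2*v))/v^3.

Substitution gives 0/0; apply L'Hôpital's rule 3 times.
After differentiating numerator and denominator 3 times the quotient is (-2*cos(v) - 192*tan(2*v)^4 - 256*tan(2*v)^2 - 64)/(6); at v = 0 this is -11.

-11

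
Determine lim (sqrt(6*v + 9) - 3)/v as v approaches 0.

A 0/0 form; rationalise with √(9 + 6v) + √9. This collapses the numerator to 6v, leaving 6/(√(9 + 6v) + √9) → 6/(2√9) = 1.

1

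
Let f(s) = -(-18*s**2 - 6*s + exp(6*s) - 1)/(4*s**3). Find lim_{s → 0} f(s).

-9

Direct substitution gives 0/0.
Apply L'Hôpital: lim (-36*s + 6*e^(6*s) - 6)/(-12*s^2), still 0/0.
Apply L'Hôpital: lim (36*e^(6*s) - 36)/(-24*s), still 0/0.
After 3 applications of L'Hôpital's rule the quotient is (216*e^(6*s))/(-24); substituting s = 0 gives -9.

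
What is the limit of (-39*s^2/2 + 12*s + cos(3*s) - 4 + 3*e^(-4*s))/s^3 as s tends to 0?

Substitution gives 0/0 (the numerator vanishes to order 3).
Expand each term to order s^3: the coefficient of s^3 in 3·e^(-4s) is -32 and in cos(3s) is 0.
Lower-order terms cancel with the polynomial part, so the numerator is (-32)·s^3 + o(s^3), and the limit is (-32)/(1) = -32.

-32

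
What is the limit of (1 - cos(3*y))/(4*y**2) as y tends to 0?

9/8

Substitution gives 0/0.
Use (1 − cos u)/u² → 1/2 with u = 3y: the limit is 3²/(2·4) = 9/8.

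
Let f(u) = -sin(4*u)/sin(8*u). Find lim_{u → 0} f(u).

-1/2

Substitution gives 0/0.
Divide numerator and denominator by u: sin(4u)/u → 4 and sin(8u)/u → 8, so the limit is -1·4/8 = -1/2.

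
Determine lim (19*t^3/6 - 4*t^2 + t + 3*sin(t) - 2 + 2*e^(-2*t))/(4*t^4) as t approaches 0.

Substitution gives 0/0; apply L'Hôpital's rule 4 times.
After differentiating numerator and denominator 4 times the quotient is (3*sin(t) + 32*e^(-2*t))/(96); at t = 0 this is 1/3.

1/3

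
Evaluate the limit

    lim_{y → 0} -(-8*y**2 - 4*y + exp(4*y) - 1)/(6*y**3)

Direct substitution gives 0/0.
Apply L'Hôpital: lim (-16*y + 4*e^(4*y) - 4)/(-18*y^2), still 0/0.
Apply L'Hôpital: lim (16*e^(4*y) - 16)/(-36*y), still 0/0.
After 3 applications of L'Hôpital's rule the quotient is (64*e^(4*y))/(-36); substituting y = 0 gives -16/9.

-16/9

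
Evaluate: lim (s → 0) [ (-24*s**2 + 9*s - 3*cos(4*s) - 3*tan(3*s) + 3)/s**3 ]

-27

Substitution gives 0/0 (the numerator vanishes to order 3).
Expand each term to order s^3: the coefficient of s^3 in -3·tan(3s) is -27 and in -3·cos(4s) is 0.
Lower-order terms cancel with the polynomial part, so the numerator is (-27)·s^3 + o(s^3), and the limit is (-27)/(1) = -27.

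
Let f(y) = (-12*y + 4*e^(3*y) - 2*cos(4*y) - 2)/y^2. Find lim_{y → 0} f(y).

34

Substitution gives 0/0 (the numerator vanishes to order 2).
Expand each term to order y^2: the coefficient of y^2 in -2·cos(4y) is 16 and in 4·e^(3y) is 18.
Lower-order terms cancel with the polynomial part, so the numerator is (34)·y^2 + o(y^2), and the limit is (34)/(1) = 34.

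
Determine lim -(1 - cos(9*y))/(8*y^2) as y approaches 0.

Substitution gives 0/0.
Use (1 − cos u)/u² → 1/2 with u = 9y: the limit is 9²/(2·(-8)) = -81/16.

-81/16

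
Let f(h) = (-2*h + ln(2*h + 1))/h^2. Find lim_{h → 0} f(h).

-2

Direct substitution gives 0/0.
Apply L'Hôpital: lim (-2 + 2/(2*h + 1))/(2*h), still 0/0.
After 2 applications of L'Hôpital's rule the quotient is (-4/(2*h + 1)^2)/(2); substituting h = 0 gives -2.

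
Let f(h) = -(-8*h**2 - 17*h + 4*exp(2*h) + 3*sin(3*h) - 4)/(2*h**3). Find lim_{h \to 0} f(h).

49/12

Substitution gives 0/0 (the numerator vanishes to order 3).
Expand each term to order h^3: the coefficient of h^3 in 3·sin(3h) is -27/2 and in 4·e^(2h) is 16/3.
Lower-order terms cancel with the polynomial part, so the numerator is (-49/6)·h^3 + o(h^3), and the limit is (-49/6)/(-2) = 49/12.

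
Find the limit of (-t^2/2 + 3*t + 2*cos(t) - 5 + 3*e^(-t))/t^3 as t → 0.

Substitution gives 0/0; apply L'Hôpital's rule 3 times.
After differentiating numerator and denominator 3 times the quotient is (2*sin(t) - 3*e^(-t))/(6); at t = 0 this is -1/2.

-1/2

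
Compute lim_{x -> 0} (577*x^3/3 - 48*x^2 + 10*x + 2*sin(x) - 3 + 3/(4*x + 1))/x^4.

768

Substitution gives 0/0 (the numerator vanishes to order 4).
Expand each term to order x^4: the coefficient of x^4 in 2·sin(x) is 0 and in 3·1/(1 + 4x) is 768.
Lower-order terms cancel with the polynomial part, so the numerator is (768)·x^4 + o(x^4), and the limit is (768)/(1) = 768.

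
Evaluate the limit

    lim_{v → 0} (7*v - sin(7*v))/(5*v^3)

343/30

Direct substitution gives 0/0.
Apply L'Hôpital: lim (7 - 7*cos(7*v))/(15*v^2), still 0/0.
Apply L'Hôpital: lim (49*sin(7*v))/(30*v), still 0/0.
After 3 applications of L'Hôpital's rule the quotient is (343*cos(7*v))/(30); substituting v = 0 gives 343/30.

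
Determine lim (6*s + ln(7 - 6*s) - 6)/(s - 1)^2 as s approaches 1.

Direct substitution gives 0/0.
Apply L'Hôpital: lim (6 - 6/(7 - 6*s))/(2*s - 2), still 0/0.
After 2 applications of L'Hôpital's rule the quotient is (-36/(7 - 6*s)^2)/(2); substituting s = 1 gives -18.

-18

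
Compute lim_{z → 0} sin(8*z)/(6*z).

Substitution gives 0/0.
Write it as (8/6)·sin(8z)/(8z); since sin(u)/u → 1, the limit is 4/3.

4/3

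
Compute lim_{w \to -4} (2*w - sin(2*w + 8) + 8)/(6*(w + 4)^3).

Direct substitution gives 0/0.
Apply L'Hôpital: lim (2 - 2*cos(2*w + 8))/(18*(w + 4)^2), still 0/0.
Apply L'Hôpital: lim (4*sin(2*w + 8))/(36*w + 144), still 0/0.
After 3 applications of L'Hôpital's rule the quotient is (8*cos(2*w + 8))/(36); substituting w = -4 gives 2/9.

2/9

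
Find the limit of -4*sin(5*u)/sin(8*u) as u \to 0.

-5/2

Substitution gives 0/0.
Divide numerator and denominator by u: sin(5u)/u → 5 and sin(8u)/u → 8, so the limit is -4·5/8 = -5/2.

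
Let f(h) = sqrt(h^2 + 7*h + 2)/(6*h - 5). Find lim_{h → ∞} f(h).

1/6

For large |h|, √(h^2 + 7*h + 2) ≈ √1·|h| and the denominator ≈ 6h.
Since h → +∞, |h| = h, giving √1/(6) = 1/6.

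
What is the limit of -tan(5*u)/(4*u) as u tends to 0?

Substitution gives 0/0.
Since tan(θ)/θ → 1 as θ → 0, tan(5u)/(5u) → 1 and the limit is 5/(-4) = -5/4.

-5/4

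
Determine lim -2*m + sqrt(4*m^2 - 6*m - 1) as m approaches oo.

-3/2

This has the form ∞ − ∞. Multiply and divide by the conjugate √(4*m^2 - 6*m - 1) + 2m.
That gives (-6m - 1) / (√(4*m^2 - 6*m - 1) + 2m).
Divide numerator and denominator by m: the limit is -6/(2·2) = -3/2.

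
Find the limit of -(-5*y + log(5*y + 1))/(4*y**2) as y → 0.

Direct substitution gives 0/0.
Apply L'Hôpital: lim (-5 + 5/(5*y + 1))/(-8*y), still 0/0.
After 2 applications of L'Hôpital's rule the quotient is (-25/(5*y + 1)^2)/(-8); substituting y = 0 gives 25/8.

25/8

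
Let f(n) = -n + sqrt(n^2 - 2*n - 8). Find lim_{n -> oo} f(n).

-1

An ∞ − ∞ form. Rationalising with the conjugate, the difference becomes (-2n - 8) / (√(n^2 - 2*n - 8) + n).
For large n the denominator behaves like 2·n, so the quotient tends to -2/2 = -1.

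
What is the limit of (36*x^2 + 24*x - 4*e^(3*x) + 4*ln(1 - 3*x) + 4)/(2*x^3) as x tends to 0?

-27

Substitution gives 0/0; apply L'Hôpital's rule 3 times.
After differentiating numerator and denominator 3 times the quotient is (-108*e^(3*x) + 216/(3*x - 1)^3)/(12); at x = 0 this is -27.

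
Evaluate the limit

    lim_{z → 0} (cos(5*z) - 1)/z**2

-25/2

Direct substitution gives 0/0.
Apply L'Hôpital: lim (-5*sin(5*z))/(2*z), still 0/0.
After 2 applications of L'Hôpital's rule the quotient is (-25*cos(5*z))/(2); substituting z = 0 gives -25/2.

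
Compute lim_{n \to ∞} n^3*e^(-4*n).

Write as n^3/e^{4n}, an ∞/∞ form.
Exponential growth dominates any polynomial, so repeated L'Hôpital (or the standard result) gives 0.

0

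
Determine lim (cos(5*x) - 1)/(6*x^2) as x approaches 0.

Direct substitution gives 0/0.
Apply L'Hôpital: lim (-5*sin(5*x))/(12*x), still 0/0.
After 2 applications of L'Hôpital's rule the quotient is (-25*cos(5*x))/(12); substituting x = 0 gives -25/12.

-25/12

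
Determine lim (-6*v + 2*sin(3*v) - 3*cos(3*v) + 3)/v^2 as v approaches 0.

Substitution gives 0/0; apply L'Hôpital's rule 2 times.
After differentiating numerator and denominator 2 times the quotient is (-18*sin(3*v) + 27*cos(3*v))/(2); at v = 0 this is 27/2.

27/2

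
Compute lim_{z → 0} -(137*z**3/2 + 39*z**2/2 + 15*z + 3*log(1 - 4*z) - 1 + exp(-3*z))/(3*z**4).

503/8

Substitution gives 0/0 (the numerator vanishes to order 4).
Expand each term to order z^4: the coefficient of z^4 in 3·ln(1 - 4z) is -192 and in e^(-3z) is 27/8.
Lower-order terms cancel with the polynomial part, so the numerator is (-1509/8)·z^4 + o(z^4), and the limit is (-1509/8)/(-3) = 503/8.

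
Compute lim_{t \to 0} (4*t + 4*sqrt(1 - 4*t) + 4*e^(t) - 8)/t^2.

Substitution gives 0/0 (the numerator vanishes to order 2).
Expand each term to order t^2: the coefficient of t^2 in 4·e^(t) is 2 and in 4·√(1 - 4t) is -8.
Lower-order terms cancel with the polynomial part, so the numerator is (-6)·t^2 + o(t^2), and the limit is (-6)/(1) = -6.

-6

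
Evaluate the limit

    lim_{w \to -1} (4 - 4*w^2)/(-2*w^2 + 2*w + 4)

Since w = -1 makes numerator and denominator zero, (w + 1) divides both.
Cancelling it gives (4 - 4*w)/(4 - 2*w); now plug in w = -1 to get 4/3.

4/3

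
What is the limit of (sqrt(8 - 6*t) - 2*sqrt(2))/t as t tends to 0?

A 0/0 form; rationalise with √(8 - 6t) + √8. This collapses the numerator to -6t, leaving -6/(√(8 - 6t) + √8) → -6/(2√8) = -3*√(2)/4.

-3*√(2)/4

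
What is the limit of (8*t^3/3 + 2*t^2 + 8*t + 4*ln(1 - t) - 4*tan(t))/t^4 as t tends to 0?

Substitution gives 0/0; apply L'Hôpital's rule 4 times.
After differentiating numerator and denominator 4 times the quotient is (32*tan(t)/cos(t)^2 - 96*tan(t)/cos(t)^4 - 24/(t - 1)^4)/(24); at t = 0 this is -1.

-1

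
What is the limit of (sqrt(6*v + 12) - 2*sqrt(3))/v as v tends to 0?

A 0/0 form; rationalise with √(12 + 6v) + √12. This collapses the numerator to 6v, leaving 6/(√(12 + 6v) + √12) → 6/(2√12) = √(3)/2.

√(3)/2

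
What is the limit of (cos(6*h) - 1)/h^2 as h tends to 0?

-18

Direct substitution gives 0/0.
Apply L'Hôpital: lim (-6*sin(6*h))/(2*h), still 0/0.
After 2 applications of L'Hôpital's rule the quotient is (-36*cos(6*h))/(2); substituting h = 0 gives -18.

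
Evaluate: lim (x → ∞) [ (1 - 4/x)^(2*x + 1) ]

e^(-8)

Write it as [(1 - 4/x)^x]^(2) · (1 - 4/x)^(1). The bracketed term tends to e^(-4) and the second factor to 1, so the limit is e^(-8).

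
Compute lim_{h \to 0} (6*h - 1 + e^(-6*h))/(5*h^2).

Direct substitution gives 0/0.
Apply L'Hôpital: lim (6 - 6*e^(-6*h))/(10*h), still 0/0.
After 2 applications of L'Hôpital's rule the quotient is (36*e^(-6*h))/(10); substituting h = 0 gives 18/5.

18/5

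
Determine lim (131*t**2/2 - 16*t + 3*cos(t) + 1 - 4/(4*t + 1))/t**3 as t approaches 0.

256

Substitution gives 0/0; apply L'Hôpital's rule 3 times.
After differentiating numerator and denominator 3 times the quotient is (3*sin(t) + 1536/(4*t + 1)^4)/(6); at t = 0 this is 256.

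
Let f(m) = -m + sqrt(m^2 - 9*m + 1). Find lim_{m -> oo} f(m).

An ∞ − ∞ form. Rationalising with the conjugate, the difference becomes (-9m + 1) / (√(m^2 - 9*m + 1) + m).
For large m the denominator behaves like 2·m, so the quotient tends to -9/2 = -9/2.

-9/2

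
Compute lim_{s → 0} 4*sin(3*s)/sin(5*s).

12/5

Substitution gives 0/0.
Divide numerator and denominator by s: sin(3s)/s → 3 and sin(5s)/s → 5, so the limit is 4·3/5 = 12/5.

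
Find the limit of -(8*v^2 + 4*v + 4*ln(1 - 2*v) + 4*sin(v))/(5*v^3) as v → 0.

Substitution gives 0/0 (the numerator vanishes to order 3).
Expand each term to order v^3: the coefficient of v^3 in 4·sin(v) is -2/3 and in 4·ln(1 - 2v) is -32/3.
Lower-order terms cancel with the polynomial part, so the numerator is (-34/3)·v^3 + o(v^3), and the limit is (-34/3)/(-5) = 34/15.

34/15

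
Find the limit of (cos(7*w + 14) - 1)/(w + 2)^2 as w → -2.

Direct substitution gives 0/0.
Apply L'Hôpital: lim (-7*sin(7*w + 14))/(2*w + 4), still 0/0.
After 2 applications of L'Hôpital's rule the quotient is (-49*cos(7*w + 14))/(2); substituting w = -2 gives -49/2.

-49/2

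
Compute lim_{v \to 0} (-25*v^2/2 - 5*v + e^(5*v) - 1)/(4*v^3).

125/24

Direct substitution gives 0/0.
Apply L'Hôpital: lim (-25*v + 5*e^(5*v) - 5)/(12*v^2), still 0/0.
Apply L'Hôpital: lim (25*e^(5*v) - 25)/(24*v), still 0/0.
After 3 applications of L'Hôpital's rule the quotient is (125*e^(5*v))/(24); substituting v = 0 gives 125/24.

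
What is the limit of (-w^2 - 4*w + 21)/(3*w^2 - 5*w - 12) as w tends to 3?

At w = 3 both the top and bottom vanish — a removable singularity. Factoring out (w - 3) from each leaves (-w - 7)/(3*w + 4), which at w = 3 equals -10/13.

-10/13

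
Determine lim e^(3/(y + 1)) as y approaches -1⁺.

As y → -1⁺, 3/(y + 1) → +∞, so e^(3/(y + 1)) → ∞.

∞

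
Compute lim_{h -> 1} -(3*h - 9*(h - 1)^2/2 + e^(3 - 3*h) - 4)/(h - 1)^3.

Direct substitution gives 0/0.
Apply L'Hôpital: lim (-9*h - 3*e^(3 - 3*h) + 12)/(-3*(h - 1)^2), still 0/0.
Apply L'Hôpital: lim (9*e^(3 - 3*h) - 9)/(6 - 6*h), still 0/0.
After 3 applications of L'Hôpital's rule the quotient is (-27*e^(3 - 3*h))/(-6); substituting h = 1 gives 9/2.

9/2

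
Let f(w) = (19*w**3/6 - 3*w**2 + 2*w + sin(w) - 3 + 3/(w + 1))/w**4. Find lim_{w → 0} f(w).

Substitution gives 0/0 (the numerator vanishes to order 4).
Expand each term to order w^4: the coefficient of w^4 in sin(w) is 0 and in 3·1/(1 + w) is 3.
Lower-order terms cancel with the polynomial part, so the numerator is (3)·w^4 + o(w^4), and the limit is (3)/(1) = 3.

3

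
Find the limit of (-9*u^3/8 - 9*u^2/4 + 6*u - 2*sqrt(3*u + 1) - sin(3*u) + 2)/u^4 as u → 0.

Substitution gives 0/0; apply L'Hôpital's rule 4 times.
After differentiating numerator and denominator 4 times the quotient is (-81*sin(3*u) + 1215/(8*(3*u + 1)^(7/2)))/(24); at u = 0 this is 405/64.

405/64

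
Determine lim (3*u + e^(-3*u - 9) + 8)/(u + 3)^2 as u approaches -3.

Direct substitution gives 0/0.
Apply L'Hôpital: lim (3 - 3*e^(-3*u - 9))/(2*u + 6), still 0/0.
After 2 applications of L'Hôpital's rule the quotient is (9*e^(-3*u - 9))/(2); substituting u = -3 gives 9/2.

9/2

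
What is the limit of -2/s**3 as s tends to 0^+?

-∞

As s → 0⁺, (s) → 0⁺, so (s)^3 → 0⁺ and -2/(s)^3 → -∞.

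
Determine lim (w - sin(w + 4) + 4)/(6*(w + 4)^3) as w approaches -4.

Direct substitution gives 0/0.
Apply L'Hôpital: lim (1 - cos(w + 4))/(18*(w + 4)^2), still 0/0.
Apply L'Hôpital: lim (sin(w + 4))/(36*w + 144), still 0/0.
After 3 applications of L'Hôpital's rule the quotient is (cos(w + 4))/(36); substituting w = -4 gives 1/36.

1/36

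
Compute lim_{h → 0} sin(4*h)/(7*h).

Substitution gives 0/0.
Write it as (4/7)·sin(4h)/(4h); since sin(u)/u → 1, the limit is 4/7.

4/7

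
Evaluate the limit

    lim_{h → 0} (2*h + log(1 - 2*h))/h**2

-2

Direct substitution gives 0/0.
Apply L'Hôpital: lim (2 - 2/(1 - 2*h))/(2*h), still 0/0.
After 2 applications of L'Hôpital's rule the quotient is (-4/(1 - 2*h)^2)/(2); substituting h = 0 gives -2.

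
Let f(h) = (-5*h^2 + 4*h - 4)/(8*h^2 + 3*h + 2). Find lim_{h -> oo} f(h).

-5/8

Numerator and denominator both have degree 2.
Dividing every term by h^2, all lower-order terms vanish and the limit is the ratio of leading coefficients, -5/(8) = -5/8.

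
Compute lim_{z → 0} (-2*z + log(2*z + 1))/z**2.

Direct substitution gives 0/0.
Apply L'Hôpital: lim (-2 + 2/(2*z + 1))/(2*z), still 0/0.
After 2 applications of L'Hôpital's rule the quotient is (-4/(2*z + 1)^2)/(2); substituting z = 0 gives -2.

-2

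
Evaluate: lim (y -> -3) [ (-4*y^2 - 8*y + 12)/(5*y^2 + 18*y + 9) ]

-4/3

Since y = -3 makes numerator and denominator zero, (y + 3) divides both.
Cancelling it gives (4 - 4*y)/(5*y + 3); now plug in y = -3 to get -4/3.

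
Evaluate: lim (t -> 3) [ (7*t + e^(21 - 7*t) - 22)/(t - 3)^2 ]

Direct substitution gives 0/0.
Apply L'Hôpital: lim (7 - 7*e^(21 - 7*t))/(2*t - 6), still 0/0.
After 2 applications of L'Hôpital's rule the quotient is (49*e^(21 - 7*t))/(2); substituting t = 3 gives 49/2.

49/2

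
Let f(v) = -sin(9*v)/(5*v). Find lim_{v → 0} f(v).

Substitution gives 0/0.
Write it as (9/(-5))·sin(9v)/(9v); since sin(u)/u → 1, the limit is -9/5.

-9/5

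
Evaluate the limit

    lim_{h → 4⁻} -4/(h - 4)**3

As h → 4⁻, (h - 4) → 0⁻, so (h - 4)^3 → 0⁻ and -4/(h - 4)^3 → ∞.

∞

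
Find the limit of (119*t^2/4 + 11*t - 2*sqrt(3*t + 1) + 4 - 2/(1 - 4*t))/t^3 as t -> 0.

-1051/8

Substitution gives 0/0; apply L'Hôpital's rule 3 times.
After differentiating numerator and denominator 3 times the quotient is (-768/(4*t - 1)^4 - 81/(4*(3*t + 1)^(5/2)))/(6); at t = 0 this is -1051/8.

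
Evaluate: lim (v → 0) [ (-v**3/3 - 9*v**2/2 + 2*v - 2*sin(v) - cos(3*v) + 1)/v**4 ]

Substitution gives 0/0; apply L'Hôpital's rule 4 times.
After differentiating numerator and denominator 4 times the quotient is (-2*sin(v) - 81*cos(3*v))/(24); at v = 0 this is -27/8.

-27/8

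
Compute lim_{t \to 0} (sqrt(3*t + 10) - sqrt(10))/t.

Substitution gives 0/0. Multiply numerator and denominator by the conjugate √(10 + 3t) + √10.
The numerator becomes (10 + 3t) − 10 = 3t, so the expression simplifies to 3/(√(10 + 3t) + √10).
Letting t → 0 gives 3/(2√10) = 3*√(10)/20.

3*√(10)/20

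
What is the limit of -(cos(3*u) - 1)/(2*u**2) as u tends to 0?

9/4

Direct substitution gives 0/0.
Apply L'Hôpital: lim (-3*sin(3*u))/(-4*u), still 0/0.
After 2 applications of L'Hôpital's rule the quotient is (-9*cos(3*u))/(-4); substituting u = 0 gives 9/4.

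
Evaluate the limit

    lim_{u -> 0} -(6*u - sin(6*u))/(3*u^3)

-12

Direct substitution gives 0/0.
Apply L'Hôpital: lim (6 - 6*cos(6*u))/(-9*u^2), still 0/0.
Apply L'Hôpital: lim (36*sin(6*u))/(-18*u), still 0/0.
After 3 applications of L'Hôpital's rule the quotient is (216*cos(6*u))/(-18); substituting u = 0 gives -12.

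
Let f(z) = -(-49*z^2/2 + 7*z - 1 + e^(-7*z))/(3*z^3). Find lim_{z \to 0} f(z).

Direct substitution gives 0/0.
Apply L'Hôpital: lim (-49*z + 7 - 7*e^(-7*z))/(-9*z^2), still 0/0.
Apply L'Hôpital: lim (-49 + 49*e^(-7*z))/(-18*z), still 0/0.
After 3 applications of L'Hôpital's rule the quotient is (-343*e^(-7*z))/(-18); substituting z = 0 gives 343/18.

343/18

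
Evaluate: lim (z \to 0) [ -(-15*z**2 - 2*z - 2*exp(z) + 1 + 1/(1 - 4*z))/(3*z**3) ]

Substitution gives 0/0; apply L'Hôpital's rule 3 times.
After differentiating numerator and denominator 3 times the quotient is (-2*e^(z) + 384/(4*z - 1)^4)/(-18); at z = 0 this is -191/9.

-191/9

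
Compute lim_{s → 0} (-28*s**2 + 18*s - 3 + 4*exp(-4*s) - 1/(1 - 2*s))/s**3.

Substitution gives 0/0; apply L'Hôpital's rule 3 times.
After differentiating numerator and denominator 3 times the quotient is (-256*e^(-4*s) - 48/(2*s - 1)^4)/(6); at s = 0 this is -152/3.

-152/3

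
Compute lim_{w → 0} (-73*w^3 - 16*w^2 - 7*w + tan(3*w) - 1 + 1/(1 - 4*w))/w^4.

256

Substitution gives 0/0; apply L'Hôpital's rule 4 times.
After differentiating numerator and denominator 4 times the quotient is (1944*tan(3*w)^3/cos(3*w)^2 + 1296*tan(3*w)/cos(3*w)^2 - 6144/(4*w - 1)^5)/(24); at w = 0 this is 256.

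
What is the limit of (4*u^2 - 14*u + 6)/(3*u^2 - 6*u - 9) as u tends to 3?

5/6

Direct substitution gives 0/0, so factor. Both numerator and denominator have (u - 3) as a factor.
After cancelling, the expression reduces to (4*u - 2)/(3*u + 3).
Substituting u = 3 gives 5/6.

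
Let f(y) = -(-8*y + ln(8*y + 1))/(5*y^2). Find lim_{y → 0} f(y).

32/5

Direct substitution gives 0/0.
Apply L'Hôpital: lim (-8 + 8/(8*y + 1))/(-10*y), still 0/0.
After 2 applications of L'Hôpital's rule the quotient is (-64/(8*y + 1)^2)/(-10); substituting y = 0 gives 32/5.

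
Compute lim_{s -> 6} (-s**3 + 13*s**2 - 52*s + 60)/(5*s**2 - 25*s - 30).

-4/35

Since s = 6 makes numerator and denominator zero, (s - 6) divides both.
Cancelling it gives (-s^2 + 7*s - 10)/(5*s + 5); now plug in s = 6 to get -4/35.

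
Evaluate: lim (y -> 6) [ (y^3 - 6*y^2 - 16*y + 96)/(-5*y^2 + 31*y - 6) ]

-20/29

Since y = 6 makes numerator and denominator zero, (y - 6) divides both.
Cancelling it gives (y^2 - 16)/(1 - 5*y); now plug in y = 6 to get -20/29.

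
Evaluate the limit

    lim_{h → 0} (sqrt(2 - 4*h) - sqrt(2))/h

-√(2)

A 0/0 form; rationalise with √(2 - 4h) + √2. This collapses the numerator to -4h, leaving -4/(√(2 - 4h) + √2) → -4/(2√2) = -√(2).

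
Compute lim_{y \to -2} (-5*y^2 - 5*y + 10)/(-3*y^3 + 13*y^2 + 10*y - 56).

-5/26

At y = -2 both the top and bottom vanish — a removable singularity. Factoring out (y + 2) from each leaves (5 - 5*y)/(-3*y^2 + 19*y - 28), which at y = -2 equals -5/26.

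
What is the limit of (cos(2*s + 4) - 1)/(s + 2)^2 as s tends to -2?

-2

Direct substitution gives 0/0.
Apply L'Hôpital: lim (-2*sin(2*s + 4))/(2*s + 4), still 0/0.
After 2 applications of L'Hôpital's rule the quotient is (-4*cos(2*s + 4))/(2); substituting s = -2 gives -2.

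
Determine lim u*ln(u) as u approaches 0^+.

This is a 0·(−∞) form. Rewrite as 1·ln(u) / u^(−1) and apply L'Hôpital:
the derivative quotient is 1·(1/u) / (−1·u^(−2)) = (-1/1)·u^1 → 0.

0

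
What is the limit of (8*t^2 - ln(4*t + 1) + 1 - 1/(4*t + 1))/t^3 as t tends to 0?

Substitution gives 0/0; apply L'Hôpital's rule 3 times.
After differentiating numerator and denominator 3 times the quotient is (256*(1 - 2*t)/(4*t + 1)^4)/(6); at t = 0 this is 128/3.

128/3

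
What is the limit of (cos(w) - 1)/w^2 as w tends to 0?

Direct substitution gives 0/0.
Apply L'Hôpital: lim (-sin(w))/(2*w), still 0/0.
After 2 applications of L'Hôpital's rule the quotient is (-cos(w))/(2); substituting w = 0 gives -1/2.

-1/2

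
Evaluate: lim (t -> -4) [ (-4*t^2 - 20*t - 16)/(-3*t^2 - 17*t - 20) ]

12/7

Since t = -4 makes numerator and denominator zero, (t + 4) divides both.
Cancelling it gives (-4*t - 4)/(-3*t - 5); now plug in t = -4 to get 12/7.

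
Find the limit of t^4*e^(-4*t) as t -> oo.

Write as t^4/e^{4t}, an ∞/∞ form.
Exponential growth dominates any polynomial, so repeated L'Hôpital (or the standard result) gives 0.

0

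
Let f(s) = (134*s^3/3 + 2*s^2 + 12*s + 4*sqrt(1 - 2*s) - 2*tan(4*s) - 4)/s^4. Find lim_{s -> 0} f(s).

-5/2

Substitution gives 0/0 (the numerator vanishes to order 4).
Expand each term to order s^4: the coefficient of s^4 in 4·√(1 - 2s) is -5/2 and in -2·tan(4s) is 0.
Lower-order terms cancel with the polynomial part, so the numerator is (-5/2)·s^4 + o(s^4), and the limit is (-5/2)/(1) = -5/2.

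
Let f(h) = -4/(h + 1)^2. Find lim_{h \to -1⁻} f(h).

As h → -1⁻, (h + 1) → 0⁻, so (h + 1)^2 → 0⁺ and -4/(h + 1)^2 → -∞.

-∞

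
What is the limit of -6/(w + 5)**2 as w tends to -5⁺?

As w → -5⁺, (w + 5) → 0⁺, so (w + 5)^2 → 0⁺ and -6/(w + 5)^2 → -∞.

-∞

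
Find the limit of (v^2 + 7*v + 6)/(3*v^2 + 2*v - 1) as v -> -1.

At v = -1 both the top and bottom vanish — a removable singularity. Factoring out (v + 1) from each leaves (v + 6)/(3*v - 1), which at v = -1 equals -5/4.

-5/4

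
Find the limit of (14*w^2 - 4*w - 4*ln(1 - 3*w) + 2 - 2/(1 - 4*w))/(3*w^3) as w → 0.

-92/3

Substitution gives 0/0; apply L'Hôpital's rule 3 times.
After differentiating numerator and denominator 3 times the quotient is (-768/(4*w - 1)^4 - 216/(3*w - 1)^3)/(18); at w = 0 this is -92/3.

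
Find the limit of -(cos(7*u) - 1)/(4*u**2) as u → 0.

49/8

Direct substitution gives 0/0.
Apply L'Hôpital: lim (-7*sin(7*u))/(-8*u), still 0/0.
After 2 applications of L'Hôpital's rule the quotient is (-49*cos(7*u))/(-8); substituting u = 0 gives 49/8.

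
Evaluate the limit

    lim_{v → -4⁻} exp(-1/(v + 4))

As v → -4⁻, -1/(v + 4) → +∞, so e^(-1/(v + 4)) → ∞.

∞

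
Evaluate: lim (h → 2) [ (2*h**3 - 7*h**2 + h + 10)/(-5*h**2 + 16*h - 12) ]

Direct substitution gives 0/0, so factor. Both numerator and denominator have (h - 2) as a factor.
After cancelling, the expression reduces to (2*h^2 - 3*h - 5)/(6 - 5*h).
Substituting h = 2 gives 3/4.

3/4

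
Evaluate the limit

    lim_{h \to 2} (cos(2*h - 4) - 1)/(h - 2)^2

-2

Direct substitution gives 0/0.
Apply L'Hôpital: lim (-2*sin(2*h - 4))/(2*h - 4), still 0/0.
After 2 applications of L'Hôpital's rule the quotient is (-4*cos(2*h - 4))/(2); substituting h = 2 gives -2.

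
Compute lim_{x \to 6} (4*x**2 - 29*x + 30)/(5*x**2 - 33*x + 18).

19/27

Since x = 6 makes numerator and denominator zero, (x - 6) divides both.
Cancelling it gives (4*x - 5)/(5*x - 3); now plug in x = 6 to get 19/27.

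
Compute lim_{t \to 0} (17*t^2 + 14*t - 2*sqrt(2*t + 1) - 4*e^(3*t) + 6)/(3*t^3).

Substitution gives 0/0; apply L'Hôpital's rule 3 times.
After differentiating numerator and denominator 3 times the quotient is (-108*e^(3*t) - 6/(2*t + 1)^(5/2))/(18); at t = 0 this is -19/3.

-19/3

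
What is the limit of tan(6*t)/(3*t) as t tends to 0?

2

Substitution gives 0/0.
Since tan(u)/u → 1 as u → 0, tan(6t)/(6t) → 1 and the limit is 6/3 = 2.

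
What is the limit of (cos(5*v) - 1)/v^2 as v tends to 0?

Direct substitution gives 0/0.
Apply L'Hôpital: lim (-5*sin(5*v))/(2*v), still 0/0.
After 2 applications of L'Hôpital's rule the quotient is (-25*cos(5*v))/(2); substituting v = 0 gives -25/2.

-25/2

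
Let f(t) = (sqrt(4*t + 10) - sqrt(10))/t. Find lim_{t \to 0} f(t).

√(10)/5

A 0/0 form; rationalise with √(10 + 4t) + √10. This collapses the numerator to 4t, leaving 4/(√(10 + 4t) + √10) → 4/(2√10) = √(10)/5.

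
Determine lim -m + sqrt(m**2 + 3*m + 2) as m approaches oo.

3/2

This has the form ∞ − ∞. Multiply and divide by the conjugate √(m^2 + 3*m + 2) + m.
That gives (3m + 2) / (√(m^2 + 3*m + 2) + m).
Divide numerator and denominator by m: the limit is 3/(2·1) = 3/2.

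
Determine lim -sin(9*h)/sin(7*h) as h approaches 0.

-9/7

Substitution gives 0/0.
Divide numerator and denominator by h: sin(9h)/h → 9 and sin(7h)/h → 7, so the limit is -1·9/7 = -9/7.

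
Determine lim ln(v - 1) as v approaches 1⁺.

As v → 1⁺, v - 1 → 0⁺ and ln(v - 1) → −∞.
Multiplying by 1 gives -∞.

-∞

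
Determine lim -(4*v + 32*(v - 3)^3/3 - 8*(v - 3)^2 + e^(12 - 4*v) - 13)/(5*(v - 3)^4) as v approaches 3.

-32/15

Direct substitution gives 0/0.
Apply L'Hôpital: lim (-16*v + 32*(v - 3)^2 - 4*e^(12 - 4*v) + 52)/(-20*(v - 3)^3), still 0/0.
Apply L'Hôpital: lim (64*v + 16*e^(12 - 4*v) - 208)/(-60*(v - 3)^2), still 0/0.
Apply L'Hôpital: lim (64 - 64*e^(12 - 4*v))/(360 - 120*v), still 0/0.
After 4 applications of L'Hôpital's rule the quotient is (256*e^(12 - 4*v))/(-120); substituting v = 3 gives -32/15.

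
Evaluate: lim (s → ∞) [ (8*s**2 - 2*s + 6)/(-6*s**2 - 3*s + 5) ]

-4/3

Numerator and denominator both have degree 2.
Dividing every term by s^2, all lower-order terms vanish and the limit is the ratio of leading coefficients, 8/(-6) = -4/3.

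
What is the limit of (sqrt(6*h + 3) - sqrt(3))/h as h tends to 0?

√(3)

Substitution gives 0/0. Multiply numerator and denominator by the conjugate √(3 + 6h) + √3.
The numerator becomes (3 + 6h) − 3 = 6h, so the expression simplifies to 6/(√(3 + 6h) + √3).
Letting h → 0 gives 6/(2√3) = √(3).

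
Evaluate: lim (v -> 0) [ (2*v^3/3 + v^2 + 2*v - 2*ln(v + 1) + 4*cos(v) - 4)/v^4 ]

Substitution gives 0/0; apply L'Hôpital's rule 4 times.
After differentiating numerator and denominator 4 times the quotient is (4*cos(v) + 12/(v + 1)^4)/(24); at v = 0 this is 2/3.

2/3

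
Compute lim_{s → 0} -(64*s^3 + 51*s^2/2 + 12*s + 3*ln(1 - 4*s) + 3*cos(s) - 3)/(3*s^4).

Substitution gives 0/0; apply L'Hôpital's rule 4 times.
After differentiating numerator and denominator 4 times the quotient is (3*cos(s) - 4608/(4*s - 1)^4)/(-72); at s = 0 this is 1535/24.

1535/24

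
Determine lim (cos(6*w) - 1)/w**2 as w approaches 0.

Direct substitution gives 0/0.
Apply L'Hôpital: lim (-6*sin(6*w))/(2*w), still 0/0.
After 2 applications of L'Hôpital's rule the quotient is (-36*cos(6*w))/(2); substituting w = 0 gives -18.

-18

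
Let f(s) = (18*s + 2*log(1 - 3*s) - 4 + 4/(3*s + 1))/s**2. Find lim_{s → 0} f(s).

27

Substitution gives 0/0 (the numerator vanishes to order 2).
Expand each term to order s^2: the coefficient of s^2 in 2·ln(1 - 3s) is -9 and in 4·1/(1 + 3s) is 36.
Lower-order terms cancel with the polynomial part, so the numerator is (27)·s^2 + o(s^2), and the limit is (27)/(1) = 27.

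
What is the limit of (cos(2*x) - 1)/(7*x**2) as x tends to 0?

-2/7

Direct substitution gives 0/0.
Apply L'Hôpital: lim (-2*sin(2*x))/(14*x), still 0/0.
After 2 applications of L'Hôpital's rule the quotient is (-4*cos(2*x))/(14); substituting x = 0 gives -2/7.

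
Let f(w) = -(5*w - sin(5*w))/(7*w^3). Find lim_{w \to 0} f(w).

-125/42

Direct substitution gives 0/0.
Apply L'Hôpital: lim (5 - 5*cos(5*w))/(-21*w^2), still 0/0.
Apply L'Hôpital: lim (25*sin(5*w))/(-42*w), still 0/0.
After 3 applications of L'Hôpital's rule the quotient is (125*cos(5*w))/(-42); substituting w = 0 gives -125/42.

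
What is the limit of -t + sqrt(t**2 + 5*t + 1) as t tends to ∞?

5/2

This has the form ∞ − ∞. Multiply and divide by the conjugate √(t^2 + 5*t + 1) + t.
That gives (5t + 1) / (√(t^2 + 5*t + 1) + t).
Divide numerator and denominator by t: the limit is 5/(2·1) = 5/2.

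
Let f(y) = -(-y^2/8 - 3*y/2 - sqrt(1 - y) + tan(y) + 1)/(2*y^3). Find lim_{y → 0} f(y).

Substitution gives 0/0 (the numerator vanishes to order 3).
Expand each term to order y^3: the coefficient of y^3 in −√(1 - y) is 1/16 and in tan(y) is 1/3.
Lower-order terms cancel with the polynomial part, so the numerator is (19/48)·y^3 + o(y^3), and the limit is (19/48)/(-2) = -19/96.

-19/96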